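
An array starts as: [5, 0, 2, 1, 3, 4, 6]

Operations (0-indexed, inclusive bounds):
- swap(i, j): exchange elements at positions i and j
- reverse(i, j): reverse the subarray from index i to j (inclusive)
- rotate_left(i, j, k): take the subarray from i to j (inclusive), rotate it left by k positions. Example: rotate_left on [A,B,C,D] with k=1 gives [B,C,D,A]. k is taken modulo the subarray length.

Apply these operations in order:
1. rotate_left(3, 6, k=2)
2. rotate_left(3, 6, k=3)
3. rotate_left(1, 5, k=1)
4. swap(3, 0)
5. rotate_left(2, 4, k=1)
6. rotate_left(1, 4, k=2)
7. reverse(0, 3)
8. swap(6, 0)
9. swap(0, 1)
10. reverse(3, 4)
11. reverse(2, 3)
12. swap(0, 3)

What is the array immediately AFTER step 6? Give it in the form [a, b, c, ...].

Answer: [4, 6, 3, 2, 5, 0, 1]

Derivation:
After 1 (rotate_left(3, 6, k=2)): [5, 0, 2, 4, 6, 1, 3]
After 2 (rotate_left(3, 6, k=3)): [5, 0, 2, 3, 4, 6, 1]
After 3 (rotate_left(1, 5, k=1)): [5, 2, 3, 4, 6, 0, 1]
After 4 (swap(3, 0)): [4, 2, 3, 5, 6, 0, 1]
After 5 (rotate_left(2, 4, k=1)): [4, 2, 5, 6, 3, 0, 1]
After 6 (rotate_left(1, 4, k=2)): [4, 6, 3, 2, 5, 0, 1]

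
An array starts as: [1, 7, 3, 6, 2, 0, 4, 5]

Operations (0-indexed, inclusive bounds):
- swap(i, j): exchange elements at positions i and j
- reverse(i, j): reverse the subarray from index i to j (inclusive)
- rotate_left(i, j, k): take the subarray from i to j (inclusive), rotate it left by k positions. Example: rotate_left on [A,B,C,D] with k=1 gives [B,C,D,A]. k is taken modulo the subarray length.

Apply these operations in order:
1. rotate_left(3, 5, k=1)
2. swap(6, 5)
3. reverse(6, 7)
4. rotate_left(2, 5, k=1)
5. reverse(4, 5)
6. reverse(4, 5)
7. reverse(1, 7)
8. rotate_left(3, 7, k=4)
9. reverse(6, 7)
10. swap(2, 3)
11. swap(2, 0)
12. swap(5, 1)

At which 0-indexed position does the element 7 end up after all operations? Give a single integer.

Answer: 0

Derivation:
After 1 (rotate_left(3, 5, k=1)): [1, 7, 3, 2, 0, 6, 4, 5]
After 2 (swap(6, 5)): [1, 7, 3, 2, 0, 4, 6, 5]
After 3 (reverse(6, 7)): [1, 7, 3, 2, 0, 4, 5, 6]
After 4 (rotate_left(2, 5, k=1)): [1, 7, 2, 0, 4, 3, 5, 6]
After 5 (reverse(4, 5)): [1, 7, 2, 0, 3, 4, 5, 6]
After 6 (reverse(4, 5)): [1, 7, 2, 0, 4, 3, 5, 6]
After 7 (reverse(1, 7)): [1, 6, 5, 3, 4, 0, 2, 7]
After 8 (rotate_left(3, 7, k=4)): [1, 6, 5, 7, 3, 4, 0, 2]
After 9 (reverse(6, 7)): [1, 6, 5, 7, 3, 4, 2, 0]
After 10 (swap(2, 3)): [1, 6, 7, 5, 3, 4, 2, 0]
After 11 (swap(2, 0)): [7, 6, 1, 5, 3, 4, 2, 0]
After 12 (swap(5, 1)): [7, 4, 1, 5, 3, 6, 2, 0]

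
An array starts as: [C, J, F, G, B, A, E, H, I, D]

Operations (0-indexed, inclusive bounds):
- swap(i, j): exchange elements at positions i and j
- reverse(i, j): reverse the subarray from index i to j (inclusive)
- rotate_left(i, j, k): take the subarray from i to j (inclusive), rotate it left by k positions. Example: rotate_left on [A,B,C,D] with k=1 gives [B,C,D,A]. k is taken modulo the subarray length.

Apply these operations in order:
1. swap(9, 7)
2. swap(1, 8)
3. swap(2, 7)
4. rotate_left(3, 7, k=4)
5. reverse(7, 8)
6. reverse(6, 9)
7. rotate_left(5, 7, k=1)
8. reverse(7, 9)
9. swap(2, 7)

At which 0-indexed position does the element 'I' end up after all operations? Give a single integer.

Answer: 1

Derivation:
After 1 (swap(9, 7)): [C, J, F, G, B, A, E, D, I, H]
After 2 (swap(1, 8)): [C, I, F, G, B, A, E, D, J, H]
After 3 (swap(2, 7)): [C, I, D, G, B, A, E, F, J, H]
After 4 (rotate_left(3, 7, k=4)): [C, I, D, F, G, B, A, E, J, H]
After 5 (reverse(7, 8)): [C, I, D, F, G, B, A, J, E, H]
After 6 (reverse(6, 9)): [C, I, D, F, G, B, H, E, J, A]
After 7 (rotate_left(5, 7, k=1)): [C, I, D, F, G, H, E, B, J, A]
After 8 (reverse(7, 9)): [C, I, D, F, G, H, E, A, J, B]
After 9 (swap(2, 7)): [C, I, A, F, G, H, E, D, J, B]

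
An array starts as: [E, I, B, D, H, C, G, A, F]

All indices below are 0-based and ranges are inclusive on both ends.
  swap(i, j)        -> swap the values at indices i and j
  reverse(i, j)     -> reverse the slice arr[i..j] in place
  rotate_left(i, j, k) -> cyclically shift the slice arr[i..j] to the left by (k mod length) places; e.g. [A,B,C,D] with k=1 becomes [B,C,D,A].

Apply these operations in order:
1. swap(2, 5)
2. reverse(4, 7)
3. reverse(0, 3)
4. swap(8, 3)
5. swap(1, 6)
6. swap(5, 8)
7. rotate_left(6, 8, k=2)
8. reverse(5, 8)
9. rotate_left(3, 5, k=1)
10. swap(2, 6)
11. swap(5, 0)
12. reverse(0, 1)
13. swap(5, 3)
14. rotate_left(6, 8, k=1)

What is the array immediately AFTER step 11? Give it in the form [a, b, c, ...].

After 1 (swap(2, 5)): [E, I, C, D, H, B, G, A, F]
After 2 (reverse(4, 7)): [E, I, C, D, A, G, B, H, F]
After 3 (reverse(0, 3)): [D, C, I, E, A, G, B, H, F]
After 4 (swap(8, 3)): [D, C, I, F, A, G, B, H, E]
After 5 (swap(1, 6)): [D, B, I, F, A, G, C, H, E]
After 6 (swap(5, 8)): [D, B, I, F, A, E, C, H, G]
After 7 (rotate_left(6, 8, k=2)): [D, B, I, F, A, E, G, C, H]
After 8 (reverse(5, 8)): [D, B, I, F, A, H, C, G, E]
After 9 (rotate_left(3, 5, k=1)): [D, B, I, A, H, F, C, G, E]
After 10 (swap(2, 6)): [D, B, C, A, H, F, I, G, E]
After 11 (swap(5, 0)): [F, B, C, A, H, D, I, G, E]

Answer: [F, B, C, A, H, D, I, G, E]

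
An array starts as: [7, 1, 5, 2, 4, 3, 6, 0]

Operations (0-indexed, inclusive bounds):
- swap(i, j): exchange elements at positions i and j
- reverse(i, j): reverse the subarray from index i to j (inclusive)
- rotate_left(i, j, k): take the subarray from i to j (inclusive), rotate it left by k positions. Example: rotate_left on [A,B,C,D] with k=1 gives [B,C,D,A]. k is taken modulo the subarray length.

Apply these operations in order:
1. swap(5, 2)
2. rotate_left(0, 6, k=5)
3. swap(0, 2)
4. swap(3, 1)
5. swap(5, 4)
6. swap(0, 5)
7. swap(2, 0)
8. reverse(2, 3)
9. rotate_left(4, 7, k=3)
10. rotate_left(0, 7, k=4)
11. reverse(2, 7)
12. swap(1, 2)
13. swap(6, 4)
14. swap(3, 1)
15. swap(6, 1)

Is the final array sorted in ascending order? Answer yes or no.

Answer: yes

Derivation:
After 1 (swap(5, 2)): [7, 1, 3, 2, 4, 5, 6, 0]
After 2 (rotate_left(0, 6, k=5)): [5, 6, 7, 1, 3, 2, 4, 0]
After 3 (swap(0, 2)): [7, 6, 5, 1, 3, 2, 4, 0]
After 4 (swap(3, 1)): [7, 1, 5, 6, 3, 2, 4, 0]
After 5 (swap(5, 4)): [7, 1, 5, 6, 2, 3, 4, 0]
After 6 (swap(0, 5)): [3, 1, 5, 6, 2, 7, 4, 0]
After 7 (swap(2, 0)): [5, 1, 3, 6, 2, 7, 4, 0]
After 8 (reverse(2, 3)): [5, 1, 6, 3, 2, 7, 4, 0]
After 9 (rotate_left(4, 7, k=3)): [5, 1, 6, 3, 0, 2, 7, 4]
After 10 (rotate_left(0, 7, k=4)): [0, 2, 7, 4, 5, 1, 6, 3]
After 11 (reverse(2, 7)): [0, 2, 3, 6, 1, 5, 4, 7]
After 12 (swap(1, 2)): [0, 3, 2, 6, 1, 5, 4, 7]
After 13 (swap(6, 4)): [0, 3, 2, 6, 4, 5, 1, 7]
After 14 (swap(3, 1)): [0, 6, 2, 3, 4, 5, 1, 7]
After 15 (swap(6, 1)): [0, 1, 2, 3, 4, 5, 6, 7]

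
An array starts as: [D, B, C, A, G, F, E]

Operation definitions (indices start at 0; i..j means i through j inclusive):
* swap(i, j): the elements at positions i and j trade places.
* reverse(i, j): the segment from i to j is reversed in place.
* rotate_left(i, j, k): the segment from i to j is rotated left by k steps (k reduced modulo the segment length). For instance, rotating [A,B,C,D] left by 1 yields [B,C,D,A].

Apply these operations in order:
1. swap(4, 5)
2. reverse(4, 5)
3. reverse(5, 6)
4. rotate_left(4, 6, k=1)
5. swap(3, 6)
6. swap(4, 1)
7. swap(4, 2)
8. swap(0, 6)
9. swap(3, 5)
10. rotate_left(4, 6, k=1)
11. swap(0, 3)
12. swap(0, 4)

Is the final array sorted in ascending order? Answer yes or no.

After 1 (swap(4, 5)): [D, B, C, A, F, G, E]
After 2 (reverse(4, 5)): [D, B, C, A, G, F, E]
After 3 (reverse(5, 6)): [D, B, C, A, G, E, F]
After 4 (rotate_left(4, 6, k=1)): [D, B, C, A, E, F, G]
After 5 (swap(3, 6)): [D, B, C, G, E, F, A]
After 6 (swap(4, 1)): [D, E, C, G, B, F, A]
After 7 (swap(4, 2)): [D, E, B, G, C, F, A]
After 8 (swap(0, 6)): [A, E, B, G, C, F, D]
After 9 (swap(3, 5)): [A, E, B, F, C, G, D]
After 10 (rotate_left(4, 6, k=1)): [A, E, B, F, G, D, C]
After 11 (swap(0, 3)): [F, E, B, A, G, D, C]
After 12 (swap(0, 4)): [G, E, B, A, F, D, C]

Answer: no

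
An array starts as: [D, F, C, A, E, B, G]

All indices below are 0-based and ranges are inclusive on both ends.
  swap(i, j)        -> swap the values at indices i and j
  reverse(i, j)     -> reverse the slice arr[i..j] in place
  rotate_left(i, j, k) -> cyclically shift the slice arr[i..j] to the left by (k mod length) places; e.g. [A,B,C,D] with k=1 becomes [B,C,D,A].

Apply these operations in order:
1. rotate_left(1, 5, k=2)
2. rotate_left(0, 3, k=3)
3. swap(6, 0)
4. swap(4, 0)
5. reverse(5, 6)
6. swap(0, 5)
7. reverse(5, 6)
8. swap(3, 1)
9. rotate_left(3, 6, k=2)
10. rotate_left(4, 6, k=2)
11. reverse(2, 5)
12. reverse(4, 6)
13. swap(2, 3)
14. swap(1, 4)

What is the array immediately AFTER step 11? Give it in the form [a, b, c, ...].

Answer: [B, E, F, G, C, A, D]

Derivation:
After 1 (rotate_left(1, 5, k=2)): [D, A, E, B, F, C, G]
After 2 (rotate_left(0, 3, k=3)): [B, D, A, E, F, C, G]
After 3 (swap(6, 0)): [G, D, A, E, F, C, B]
After 4 (swap(4, 0)): [F, D, A, E, G, C, B]
After 5 (reverse(5, 6)): [F, D, A, E, G, B, C]
After 6 (swap(0, 5)): [B, D, A, E, G, F, C]
After 7 (reverse(5, 6)): [B, D, A, E, G, C, F]
After 8 (swap(3, 1)): [B, E, A, D, G, C, F]
After 9 (rotate_left(3, 6, k=2)): [B, E, A, C, F, D, G]
After 10 (rotate_left(4, 6, k=2)): [B, E, A, C, G, F, D]
After 11 (reverse(2, 5)): [B, E, F, G, C, A, D]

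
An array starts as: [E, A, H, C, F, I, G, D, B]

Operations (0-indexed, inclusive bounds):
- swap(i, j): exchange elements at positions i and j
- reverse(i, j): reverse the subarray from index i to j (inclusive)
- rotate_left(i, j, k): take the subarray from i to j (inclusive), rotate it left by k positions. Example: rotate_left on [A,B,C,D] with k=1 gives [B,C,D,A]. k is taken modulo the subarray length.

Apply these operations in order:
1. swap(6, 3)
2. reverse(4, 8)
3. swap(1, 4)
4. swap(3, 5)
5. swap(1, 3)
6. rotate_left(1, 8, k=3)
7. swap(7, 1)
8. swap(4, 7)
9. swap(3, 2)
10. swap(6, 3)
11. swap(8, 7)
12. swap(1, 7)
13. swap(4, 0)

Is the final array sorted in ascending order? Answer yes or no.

Answer: yes

Derivation:
After 1 (swap(6, 3)): [E, A, H, G, F, I, C, D, B]
After 2 (reverse(4, 8)): [E, A, H, G, B, D, C, I, F]
After 3 (swap(1, 4)): [E, B, H, G, A, D, C, I, F]
After 4 (swap(3, 5)): [E, B, H, D, A, G, C, I, F]
After 5 (swap(1, 3)): [E, D, H, B, A, G, C, I, F]
After 6 (rotate_left(1, 8, k=3)): [E, A, G, C, I, F, D, H, B]
After 7 (swap(7, 1)): [E, H, G, C, I, F, D, A, B]
After 8 (swap(4, 7)): [E, H, G, C, A, F, D, I, B]
After 9 (swap(3, 2)): [E, H, C, G, A, F, D, I, B]
After 10 (swap(6, 3)): [E, H, C, D, A, F, G, I, B]
After 11 (swap(8, 7)): [E, H, C, D, A, F, G, B, I]
After 12 (swap(1, 7)): [E, B, C, D, A, F, G, H, I]
After 13 (swap(4, 0)): [A, B, C, D, E, F, G, H, I]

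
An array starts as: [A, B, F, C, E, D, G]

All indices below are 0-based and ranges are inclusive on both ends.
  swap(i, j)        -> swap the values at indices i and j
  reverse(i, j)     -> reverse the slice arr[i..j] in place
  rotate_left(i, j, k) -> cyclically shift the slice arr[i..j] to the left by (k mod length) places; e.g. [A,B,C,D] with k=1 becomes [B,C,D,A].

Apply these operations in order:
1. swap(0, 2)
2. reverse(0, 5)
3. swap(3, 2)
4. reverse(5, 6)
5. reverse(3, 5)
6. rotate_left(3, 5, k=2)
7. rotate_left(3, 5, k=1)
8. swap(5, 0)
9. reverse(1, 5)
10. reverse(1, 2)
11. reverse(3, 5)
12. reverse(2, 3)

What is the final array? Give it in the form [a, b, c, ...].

After 1 (swap(0, 2)): [F, B, A, C, E, D, G]
After 2 (reverse(0, 5)): [D, E, C, A, B, F, G]
After 3 (swap(3, 2)): [D, E, A, C, B, F, G]
After 4 (reverse(5, 6)): [D, E, A, C, B, G, F]
After 5 (reverse(3, 5)): [D, E, A, G, B, C, F]
After 6 (rotate_left(3, 5, k=2)): [D, E, A, C, G, B, F]
After 7 (rotate_left(3, 5, k=1)): [D, E, A, G, B, C, F]
After 8 (swap(5, 0)): [C, E, A, G, B, D, F]
After 9 (reverse(1, 5)): [C, D, B, G, A, E, F]
After 10 (reverse(1, 2)): [C, B, D, G, A, E, F]
After 11 (reverse(3, 5)): [C, B, D, E, A, G, F]
After 12 (reverse(2, 3)): [C, B, E, D, A, G, F]

Answer: [C, B, E, D, A, G, F]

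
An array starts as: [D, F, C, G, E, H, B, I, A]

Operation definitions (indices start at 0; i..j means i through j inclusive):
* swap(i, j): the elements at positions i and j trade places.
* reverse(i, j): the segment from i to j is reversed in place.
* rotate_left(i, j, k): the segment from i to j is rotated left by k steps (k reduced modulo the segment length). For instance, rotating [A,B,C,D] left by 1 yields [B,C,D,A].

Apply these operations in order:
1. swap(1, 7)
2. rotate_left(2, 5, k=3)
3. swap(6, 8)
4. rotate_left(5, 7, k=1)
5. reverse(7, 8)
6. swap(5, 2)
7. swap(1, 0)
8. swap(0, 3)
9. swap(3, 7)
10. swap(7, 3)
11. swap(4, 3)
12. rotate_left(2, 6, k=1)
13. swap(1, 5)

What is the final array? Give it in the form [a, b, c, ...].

Answer: [C, F, G, I, H, D, A, B, E]

Derivation:
After 1 (swap(1, 7)): [D, I, C, G, E, H, B, F, A]
After 2 (rotate_left(2, 5, k=3)): [D, I, H, C, G, E, B, F, A]
After 3 (swap(6, 8)): [D, I, H, C, G, E, A, F, B]
After 4 (rotate_left(5, 7, k=1)): [D, I, H, C, G, A, F, E, B]
After 5 (reverse(7, 8)): [D, I, H, C, G, A, F, B, E]
After 6 (swap(5, 2)): [D, I, A, C, G, H, F, B, E]
After 7 (swap(1, 0)): [I, D, A, C, G, H, F, B, E]
After 8 (swap(0, 3)): [C, D, A, I, G, H, F, B, E]
After 9 (swap(3, 7)): [C, D, A, B, G, H, F, I, E]
After 10 (swap(7, 3)): [C, D, A, I, G, H, F, B, E]
After 11 (swap(4, 3)): [C, D, A, G, I, H, F, B, E]
After 12 (rotate_left(2, 6, k=1)): [C, D, G, I, H, F, A, B, E]
After 13 (swap(1, 5)): [C, F, G, I, H, D, A, B, E]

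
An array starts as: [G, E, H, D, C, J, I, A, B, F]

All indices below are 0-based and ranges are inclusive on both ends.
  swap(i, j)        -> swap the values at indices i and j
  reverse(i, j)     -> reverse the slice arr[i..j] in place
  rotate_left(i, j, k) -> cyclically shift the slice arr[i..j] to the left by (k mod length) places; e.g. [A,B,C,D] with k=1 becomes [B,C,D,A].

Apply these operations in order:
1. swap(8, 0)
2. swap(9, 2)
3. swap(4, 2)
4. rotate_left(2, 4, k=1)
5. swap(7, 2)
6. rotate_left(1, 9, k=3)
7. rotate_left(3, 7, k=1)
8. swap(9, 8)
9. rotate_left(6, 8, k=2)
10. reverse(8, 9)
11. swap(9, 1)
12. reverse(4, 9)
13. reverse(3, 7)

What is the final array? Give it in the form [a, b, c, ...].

After 1 (swap(8, 0)): [B, E, H, D, C, J, I, A, G, F]
After 2 (swap(9, 2)): [B, E, F, D, C, J, I, A, G, H]
After 3 (swap(4, 2)): [B, E, C, D, F, J, I, A, G, H]
After 4 (rotate_left(2, 4, k=1)): [B, E, D, F, C, J, I, A, G, H]
After 5 (swap(7, 2)): [B, E, A, F, C, J, I, D, G, H]
After 6 (rotate_left(1, 9, k=3)): [B, C, J, I, D, G, H, E, A, F]
After 7 (rotate_left(3, 7, k=1)): [B, C, J, D, G, H, E, I, A, F]
After 8 (swap(9, 8)): [B, C, J, D, G, H, E, I, F, A]
After 9 (rotate_left(6, 8, k=2)): [B, C, J, D, G, H, F, E, I, A]
After 10 (reverse(8, 9)): [B, C, J, D, G, H, F, E, A, I]
After 11 (swap(9, 1)): [B, I, J, D, G, H, F, E, A, C]
After 12 (reverse(4, 9)): [B, I, J, D, C, A, E, F, H, G]
After 13 (reverse(3, 7)): [B, I, J, F, E, A, C, D, H, G]

Answer: [B, I, J, F, E, A, C, D, H, G]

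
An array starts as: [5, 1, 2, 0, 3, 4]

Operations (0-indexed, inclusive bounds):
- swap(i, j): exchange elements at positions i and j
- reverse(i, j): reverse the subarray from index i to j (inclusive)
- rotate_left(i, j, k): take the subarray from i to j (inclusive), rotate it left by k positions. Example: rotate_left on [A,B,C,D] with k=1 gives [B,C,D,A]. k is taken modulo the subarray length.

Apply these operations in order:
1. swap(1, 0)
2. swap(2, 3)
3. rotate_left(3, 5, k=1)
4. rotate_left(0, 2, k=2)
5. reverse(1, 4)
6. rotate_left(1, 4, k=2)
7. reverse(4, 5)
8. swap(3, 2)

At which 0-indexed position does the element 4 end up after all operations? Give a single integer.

Answer: 2

Derivation:
After 1 (swap(1, 0)): [1, 5, 2, 0, 3, 4]
After 2 (swap(2, 3)): [1, 5, 0, 2, 3, 4]
After 3 (rotate_left(3, 5, k=1)): [1, 5, 0, 3, 4, 2]
After 4 (rotate_left(0, 2, k=2)): [0, 1, 5, 3, 4, 2]
After 5 (reverse(1, 4)): [0, 4, 3, 5, 1, 2]
After 6 (rotate_left(1, 4, k=2)): [0, 5, 1, 4, 3, 2]
After 7 (reverse(4, 5)): [0, 5, 1, 4, 2, 3]
After 8 (swap(3, 2)): [0, 5, 4, 1, 2, 3]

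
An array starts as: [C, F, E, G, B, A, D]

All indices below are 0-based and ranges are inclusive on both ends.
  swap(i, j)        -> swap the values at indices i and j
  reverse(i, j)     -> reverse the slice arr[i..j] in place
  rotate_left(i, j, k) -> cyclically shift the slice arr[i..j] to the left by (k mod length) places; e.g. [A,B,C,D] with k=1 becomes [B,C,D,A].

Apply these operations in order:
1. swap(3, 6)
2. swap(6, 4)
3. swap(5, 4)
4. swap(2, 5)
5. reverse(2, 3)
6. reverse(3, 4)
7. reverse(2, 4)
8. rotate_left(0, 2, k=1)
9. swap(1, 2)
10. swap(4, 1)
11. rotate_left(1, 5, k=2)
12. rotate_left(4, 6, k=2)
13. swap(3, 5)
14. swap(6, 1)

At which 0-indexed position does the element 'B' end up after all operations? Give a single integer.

After 1 (swap(3, 6)): [C, F, E, D, B, A, G]
After 2 (swap(6, 4)): [C, F, E, D, G, A, B]
After 3 (swap(5, 4)): [C, F, E, D, A, G, B]
After 4 (swap(2, 5)): [C, F, G, D, A, E, B]
After 5 (reverse(2, 3)): [C, F, D, G, A, E, B]
After 6 (reverse(3, 4)): [C, F, D, A, G, E, B]
After 7 (reverse(2, 4)): [C, F, G, A, D, E, B]
After 8 (rotate_left(0, 2, k=1)): [F, G, C, A, D, E, B]
After 9 (swap(1, 2)): [F, C, G, A, D, E, B]
After 10 (swap(4, 1)): [F, D, G, A, C, E, B]
After 11 (rotate_left(1, 5, k=2)): [F, A, C, E, D, G, B]
After 12 (rotate_left(4, 6, k=2)): [F, A, C, E, B, D, G]
After 13 (swap(3, 5)): [F, A, C, D, B, E, G]
After 14 (swap(6, 1)): [F, G, C, D, B, E, A]

Answer: 4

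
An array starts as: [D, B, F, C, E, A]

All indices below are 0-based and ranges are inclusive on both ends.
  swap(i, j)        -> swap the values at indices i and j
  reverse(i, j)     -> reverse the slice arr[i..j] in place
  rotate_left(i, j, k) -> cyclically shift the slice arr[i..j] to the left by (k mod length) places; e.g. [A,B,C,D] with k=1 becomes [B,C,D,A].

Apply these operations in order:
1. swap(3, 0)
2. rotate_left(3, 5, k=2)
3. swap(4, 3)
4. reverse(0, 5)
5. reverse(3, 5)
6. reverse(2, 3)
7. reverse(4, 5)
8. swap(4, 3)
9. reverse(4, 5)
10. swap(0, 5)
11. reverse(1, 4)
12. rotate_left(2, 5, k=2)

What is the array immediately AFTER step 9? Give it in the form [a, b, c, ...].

Answer: [E, A, C, F, B, D]

Derivation:
After 1 (swap(3, 0)): [C, B, F, D, E, A]
After 2 (rotate_left(3, 5, k=2)): [C, B, F, A, D, E]
After 3 (swap(4, 3)): [C, B, F, D, A, E]
After 4 (reverse(0, 5)): [E, A, D, F, B, C]
After 5 (reverse(3, 5)): [E, A, D, C, B, F]
After 6 (reverse(2, 3)): [E, A, C, D, B, F]
After 7 (reverse(4, 5)): [E, A, C, D, F, B]
After 8 (swap(4, 3)): [E, A, C, F, D, B]
After 9 (reverse(4, 5)): [E, A, C, F, B, D]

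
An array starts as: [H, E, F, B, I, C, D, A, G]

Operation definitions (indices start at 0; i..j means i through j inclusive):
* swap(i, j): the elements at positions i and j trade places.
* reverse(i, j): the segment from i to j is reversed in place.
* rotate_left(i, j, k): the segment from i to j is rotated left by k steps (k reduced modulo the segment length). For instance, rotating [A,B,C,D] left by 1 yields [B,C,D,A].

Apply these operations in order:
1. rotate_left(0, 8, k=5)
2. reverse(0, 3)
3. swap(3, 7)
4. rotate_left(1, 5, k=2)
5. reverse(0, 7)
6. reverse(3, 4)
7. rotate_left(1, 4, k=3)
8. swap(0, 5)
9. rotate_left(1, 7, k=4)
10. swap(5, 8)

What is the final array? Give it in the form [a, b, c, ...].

After 1 (rotate_left(0, 8, k=5)): [C, D, A, G, H, E, F, B, I]
After 2 (reverse(0, 3)): [G, A, D, C, H, E, F, B, I]
After 3 (swap(3, 7)): [G, A, D, B, H, E, F, C, I]
After 4 (rotate_left(1, 5, k=2)): [G, B, H, E, A, D, F, C, I]
After 5 (reverse(0, 7)): [C, F, D, A, E, H, B, G, I]
After 6 (reverse(3, 4)): [C, F, D, E, A, H, B, G, I]
After 7 (rotate_left(1, 4, k=3)): [C, A, F, D, E, H, B, G, I]
After 8 (swap(0, 5)): [H, A, F, D, E, C, B, G, I]
After 9 (rotate_left(1, 7, k=4)): [H, C, B, G, A, F, D, E, I]
After 10 (swap(5, 8)): [H, C, B, G, A, I, D, E, F]

Answer: [H, C, B, G, A, I, D, E, F]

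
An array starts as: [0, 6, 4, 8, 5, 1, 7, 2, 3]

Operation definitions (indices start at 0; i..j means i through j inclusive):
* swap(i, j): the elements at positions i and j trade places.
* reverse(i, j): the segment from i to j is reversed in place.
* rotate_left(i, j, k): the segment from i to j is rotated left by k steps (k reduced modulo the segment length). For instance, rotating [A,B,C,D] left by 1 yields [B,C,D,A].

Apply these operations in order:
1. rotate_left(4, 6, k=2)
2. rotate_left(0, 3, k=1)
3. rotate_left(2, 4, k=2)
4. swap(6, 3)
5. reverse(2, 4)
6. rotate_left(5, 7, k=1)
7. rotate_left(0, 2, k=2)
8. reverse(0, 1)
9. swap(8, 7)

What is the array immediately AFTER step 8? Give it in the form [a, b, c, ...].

Answer: [6, 0, 4, 1, 7, 8, 2, 5, 3]

Derivation:
After 1 (rotate_left(4, 6, k=2)): [0, 6, 4, 8, 7, 5, 1, 2, 3]
After 2 (rotate_left(0, 3, k=1)): [6, 4, 8, 0, 7, 5, 1, 2, 3]
After 3 (rotate_left(2, 4, k=2)): [6, 4, 7, 8, 0, 5, 1, 2, 3]
After 4 (swap(6, 3)): [6, 4, 7, 1, 0, 5, 8, 2, 3]
After 5 (reverse(2, 4)): [6, 4, 0, 1, 7, 5, 8, 2, 3]
After 6 (rotate_left(5, 7, k=1)): [6, 4, 0, 1, 7, 8, 2, 5, 3]
After 7 (rotate_left(0, 2, k=2)): [0, 6, 4, 1, 7, 8, 2, 5, 3]
After 8 (reverse(0, 1)): [6, 0, 4, 1, 7, 8, 2, 5, 3]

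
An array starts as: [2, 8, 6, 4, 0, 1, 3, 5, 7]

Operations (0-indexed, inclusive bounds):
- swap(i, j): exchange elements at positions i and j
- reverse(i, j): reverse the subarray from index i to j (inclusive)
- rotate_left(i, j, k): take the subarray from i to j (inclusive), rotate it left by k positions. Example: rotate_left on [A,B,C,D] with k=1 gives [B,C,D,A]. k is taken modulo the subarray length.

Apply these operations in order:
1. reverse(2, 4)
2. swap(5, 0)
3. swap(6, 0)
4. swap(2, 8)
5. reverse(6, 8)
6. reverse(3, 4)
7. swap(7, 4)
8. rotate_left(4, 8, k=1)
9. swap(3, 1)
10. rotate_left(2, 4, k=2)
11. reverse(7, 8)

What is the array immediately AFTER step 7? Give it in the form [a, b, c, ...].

After 1 (reverse(2, 4)): [2, 8, 0, 4, 6, 1, 3, 5, 7]
After 2 (swap(5, 0)): [1, 8, 0, 4, 6, 2, 3, 5, 7]
After 3 (swap(6, 0)): [3, 8, 0, 4, 6, 2, 1, 5, 7]
After 4 (swap(2, 8)): [3, 8, 7, 4, 6, 2, 1, 5, 0]
After 5 (reverse(6, 8)): [3, 8, 7, 4, 6, 2, 0, 5, 1]
After 6 (reverse(3, 4)): [3, 8, 7, 6, 4, 2, 0, 5, 1]
After 7 (swap(7, 4)): [3, 8, 7, 6, 5, 2, 0, 4, 1]

Answer: [3, 8, 7, 6, 5, 2, 0, 4, 1]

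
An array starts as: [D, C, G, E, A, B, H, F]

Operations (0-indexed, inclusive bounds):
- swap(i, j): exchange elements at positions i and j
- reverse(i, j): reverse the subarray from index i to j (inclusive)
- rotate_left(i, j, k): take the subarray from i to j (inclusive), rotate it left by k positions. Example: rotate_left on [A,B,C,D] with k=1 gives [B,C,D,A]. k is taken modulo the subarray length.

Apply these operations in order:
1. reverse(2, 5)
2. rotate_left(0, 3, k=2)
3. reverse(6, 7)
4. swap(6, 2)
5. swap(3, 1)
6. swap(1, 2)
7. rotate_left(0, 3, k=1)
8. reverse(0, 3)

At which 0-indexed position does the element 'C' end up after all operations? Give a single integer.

After 1 (reverse(2, 5)): [D, C, B, A, E, G, H, F]
After 2 (rotate_left(0, 3, k=2)): [B, A, D, C, E, G, H, F]
After 3 (reverse(6, 7)): [B, A, D, C, E, G, F, H]
After 4 (swap(6, 2)): [B, A, F, C, E, G, D, H]
After 5 (swap(3, 1)): [B, C, F, A, E, G, D, H]
After 6 (swap(1, 2)): [B, F, C, A, E, G, D, H]
After 7 (rotate_left(0, 3, k=1)): [F, C, A, B, E, G, D, H]
After 8 (reverse(0, 3)): [B, A, C, F, E, G, D, H]

Answer: 2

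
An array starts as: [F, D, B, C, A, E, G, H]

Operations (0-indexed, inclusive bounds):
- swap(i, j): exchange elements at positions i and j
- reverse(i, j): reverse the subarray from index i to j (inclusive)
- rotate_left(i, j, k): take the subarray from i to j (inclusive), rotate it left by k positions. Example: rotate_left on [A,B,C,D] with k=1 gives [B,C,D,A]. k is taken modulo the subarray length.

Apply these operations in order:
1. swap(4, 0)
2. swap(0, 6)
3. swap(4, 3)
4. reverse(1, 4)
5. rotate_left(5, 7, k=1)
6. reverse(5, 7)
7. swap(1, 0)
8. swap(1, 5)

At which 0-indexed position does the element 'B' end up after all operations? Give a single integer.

After 1 (swap(4, 0)): [A, D, B, C, F, E, G, H]
After 2 (swap(0, 6)): [G, D, B, C, F, E, A, H]
After 3 (swap(4, 3)): [G, D, B, F, C, E, A, H]
After 4 (reverse(1, 4)): [G, C, F, B, D, E, A, H]
After 5 (rotate_left(5, 7, k=1)): [G, C, F, B, D, A, H, E]
After 6 (reverse(5, 7)): [G, C, F, B, D, E, H, A]
After 7 (swap(1, 0)): [C, G, F, B, D, E, H, A]
After 8 (swap(1, 5)): [C, E, F, B, D, G, H, A]

Answer: 3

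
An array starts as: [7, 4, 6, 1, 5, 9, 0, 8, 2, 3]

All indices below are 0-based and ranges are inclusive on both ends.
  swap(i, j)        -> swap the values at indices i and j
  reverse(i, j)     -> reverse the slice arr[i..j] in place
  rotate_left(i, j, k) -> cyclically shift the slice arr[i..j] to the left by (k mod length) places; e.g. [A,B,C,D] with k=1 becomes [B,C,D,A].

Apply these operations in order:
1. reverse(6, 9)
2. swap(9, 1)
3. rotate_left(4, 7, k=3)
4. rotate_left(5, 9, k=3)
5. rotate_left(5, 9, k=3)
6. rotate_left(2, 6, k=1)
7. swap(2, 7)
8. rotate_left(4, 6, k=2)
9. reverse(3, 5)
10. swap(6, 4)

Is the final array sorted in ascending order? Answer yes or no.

Answer: no

Derivation:
After 1 (reverse(6, 9)): [7, 4, 6, 1, 5, 9, 3, 2, 8, 0]
After 2 (swap(9, 1)): [7, 0, 6, 1, 5, 9, 3, 2, 8, 4]
After 3 (rotate_left(4, 7, k=3)): [7, 0, 6, 1, 2, 5, 9, 3, 8, 4]
After 4 (rotate_left(5, 9, k=3)): [7, 0, 6, 1, 2, 8, 4, 5, 9, 3]
After 5 (rotate_left(5, 9, k=3)): [7, 0, 6, 1, 2, 9, 3, 8, 4, 5]
After 6 (rotate_left(2, 6, k=1)): [7, 0, 1, 2, 9, 3, 6, 8, 4, 5]
After 7 (swap(2, 7)): [7, 0, 8, 2, 9, 3, 6, 1, 4, 5]
After 8 (rotate_left(4, 6, k=2)): [7, 0, 8, 2, 6, 9, 3, 1, 4, 5]
After 9 (reverse(3, 5)): [7, 0, 8, 9, 6, 2, 3, 1, 4, 5]
After 10 (swap(6, 4)): [7, 0, 8, 9, 3, 2, 6, 1, 4, 5]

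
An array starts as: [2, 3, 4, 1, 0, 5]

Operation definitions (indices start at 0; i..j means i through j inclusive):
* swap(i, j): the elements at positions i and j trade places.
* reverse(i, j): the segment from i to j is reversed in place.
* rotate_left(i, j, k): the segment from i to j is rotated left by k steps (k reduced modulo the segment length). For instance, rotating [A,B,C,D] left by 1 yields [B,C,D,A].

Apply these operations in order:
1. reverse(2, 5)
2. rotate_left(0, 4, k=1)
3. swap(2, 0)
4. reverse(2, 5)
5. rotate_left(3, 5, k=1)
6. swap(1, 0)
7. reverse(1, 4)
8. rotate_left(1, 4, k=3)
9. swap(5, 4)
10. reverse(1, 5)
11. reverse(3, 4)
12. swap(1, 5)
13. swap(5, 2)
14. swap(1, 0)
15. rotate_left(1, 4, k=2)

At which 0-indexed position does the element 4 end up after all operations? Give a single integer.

After 1 (reverse(2, 5)): [2, 3, 5, 0, 1, 4]
After 2 (rotate_left(0, 4, k=1)): [3, 5, 0, 1, 2, 4]
After 3 (swap(2, 0)): [0, 5, 3, 1, 2, 4]
After 4 (reverse(2, 5)): [0, 5, 4, 2, 1, 3]
After 5 (rotate_left(3, 5, k=1)): [0, 5, 4, 1, 3, 2]
After 6 (swap(1, 0)): [5, 0, 4, 1, 3, 2]
After 7 (reverse(1, 4)): [5, 3, 1, 4, 0, 2]
After 8 (rotate_left(1, 4, k=3)): [5, 0, 3, 1, 4, 2]
After 9 (swap(5, 4)): [5, 0, 3, 1, 2, 4]
After 10 (reverse(1, 5)): [5, 4, 2, 1, 3, 0]
After 11 (reverse(3, 4)): [5, 4, 2, 3, 1, 0]
After 12 (swap(1, 5)): [5, 0, 2, 3, 1, 4]
After 13 (swap(5, 2)): [5, 0, 4, 3, 1, 2]
After 14 (swap(1, 0)): [0, 5, 4, 3, 1, 2]
After 15 (rotate_left(1, 4, k=2)): [0, 3, 1, 5, 4, 2]

Answer: 4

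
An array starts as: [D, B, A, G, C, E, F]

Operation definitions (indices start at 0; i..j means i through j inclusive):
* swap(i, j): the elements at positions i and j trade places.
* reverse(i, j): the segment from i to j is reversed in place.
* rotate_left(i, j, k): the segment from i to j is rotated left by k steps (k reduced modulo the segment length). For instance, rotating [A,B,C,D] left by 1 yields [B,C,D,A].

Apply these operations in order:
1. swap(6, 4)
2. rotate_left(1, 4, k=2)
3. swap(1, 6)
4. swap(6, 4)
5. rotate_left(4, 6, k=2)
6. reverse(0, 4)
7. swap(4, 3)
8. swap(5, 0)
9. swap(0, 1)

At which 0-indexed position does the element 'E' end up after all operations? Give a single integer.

After 1 (swap(6, 4)): [D, B, A, G, F, E, C]
After 2 (rotate_left(1, 4, k=2)): [D, G, F, B, A, E, C]
After 3 (swap(1, 6)): [D, C, F, B, A, E, G]
After 4 (swap(6, 4)): [D, C, F, B, G, E, A]
After 5 (rotate_left(4, 6, k=2)): [D, C, F, B, A, G, E]
After 6 (reverse(0, 4)): [A, B, F, C, D, G, E]
After 7 (swap(4, 3)): [A, B, F, D, C, G, E]
After 8 (swap(5, 0)): [G, B, F, D, C, A, E]
After 9 (swap(0, 1)): [B, G, F, D, C, A, E]

Answer: 6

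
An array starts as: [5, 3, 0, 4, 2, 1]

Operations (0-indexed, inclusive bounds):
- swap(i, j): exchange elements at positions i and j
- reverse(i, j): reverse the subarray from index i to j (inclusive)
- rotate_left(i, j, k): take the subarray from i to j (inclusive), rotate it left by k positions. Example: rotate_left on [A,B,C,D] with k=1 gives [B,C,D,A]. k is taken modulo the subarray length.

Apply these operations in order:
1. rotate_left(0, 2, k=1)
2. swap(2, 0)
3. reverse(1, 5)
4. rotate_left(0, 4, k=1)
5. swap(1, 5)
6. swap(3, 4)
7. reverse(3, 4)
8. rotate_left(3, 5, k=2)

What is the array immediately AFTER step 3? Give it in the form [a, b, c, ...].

After 1 (rotate_left(0, 2, k=1)): [3, 0, 5, 4, 2, 1]
After 2 (swap(2, 0)): [5, 0, 3, 4, 2, 1]
After 3 (reverse(1, 5)): [5, 1, 2, 4, 3, 0]

Answer: [5, 1, 2, 4, 3, 0]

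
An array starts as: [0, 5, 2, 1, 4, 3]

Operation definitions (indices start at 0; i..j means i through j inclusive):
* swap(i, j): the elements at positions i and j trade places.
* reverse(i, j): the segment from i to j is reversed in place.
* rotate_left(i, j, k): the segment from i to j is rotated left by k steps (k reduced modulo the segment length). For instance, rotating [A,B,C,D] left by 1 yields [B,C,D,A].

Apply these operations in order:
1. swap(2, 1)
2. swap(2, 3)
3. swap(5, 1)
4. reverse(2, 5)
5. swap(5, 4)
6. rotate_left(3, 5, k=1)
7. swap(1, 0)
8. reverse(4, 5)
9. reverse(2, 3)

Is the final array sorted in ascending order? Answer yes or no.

Answer: no

Derivation:
After 1 (swap(2, 1)): [0, 2, 5, 1, 4, 3]
After 2 (swap(2, 3)): [0, 2, 1, 5, 4, 3]
After 3 (swap(5, 1)): [0, 3, 1, 5, 4, 2]
After 4 (reverse(2, 5)): [0, 3, 2, 4, 5, 1]
After 5 (swap(5, 4)): [0, 3, 2, 4, 1, 5]
After 6 (rotate_left(3, 5, k=1)): [0, 3, 2, 1, 5, 4]
After 7 (swap(1, 0)): [3, 0, 2, 1, 5, 4]
After 8 (reverse(4, 5)): [3, 0, 2, 1, 4, 5]
After 9 (reverse(2, 3)): [3, 0, 1, 2, 4, 5]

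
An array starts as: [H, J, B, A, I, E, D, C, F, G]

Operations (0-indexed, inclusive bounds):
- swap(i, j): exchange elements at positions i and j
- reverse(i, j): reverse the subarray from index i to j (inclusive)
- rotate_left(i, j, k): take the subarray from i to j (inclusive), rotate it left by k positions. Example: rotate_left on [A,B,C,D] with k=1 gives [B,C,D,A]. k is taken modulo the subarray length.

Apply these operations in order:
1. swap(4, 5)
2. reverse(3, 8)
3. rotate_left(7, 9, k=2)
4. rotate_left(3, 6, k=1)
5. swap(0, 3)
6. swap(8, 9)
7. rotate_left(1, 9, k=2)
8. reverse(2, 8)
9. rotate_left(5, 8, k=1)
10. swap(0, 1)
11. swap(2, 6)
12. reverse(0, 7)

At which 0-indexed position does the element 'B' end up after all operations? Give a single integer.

Answer: 9

Derivation:
After 1 (swap(4, 5)): [H, J, B, A, E, I, D, C, F, G]
After 2 (reverse(3, 8)): [H, J, B, F, C, D, I, E, A, G]
After 3 (rotate_left(7, 9, k=2)): [H, J, B, F, C, D, I, G, E, A]
After 4 (rotate_left(3, 6, k=1)): [H, J, B, C, D, I, F, G, E, A]
After 5 (swap(0, 3)): [C, J, B, H, D, I, F, G, E, A]
After 6 (swap(8, 9)): [C, J, B, H, D, I, F, G, A, E]
After 7 (rotate_left(1, 9, k=2)): [C, H, D, I, F, G, A, E, J, B]
After 8 (reverse(2, 8)): [C, H, J, E, A, G, F, I, D, B]
After 9 (rotate_left(5, 8, k=1)): [C, H, J, E, A, F, I, D, G, B]
After 10 (swap(0, 1)): [H, C, J, E, A, F, I, D, G, B]
After 11 (swap(2, 6)): [H, C, I, E, A, F, J, D, G, B]
After 12 (reverse(0, 7)): [D, J, F, A, E, I, C, H, G, B]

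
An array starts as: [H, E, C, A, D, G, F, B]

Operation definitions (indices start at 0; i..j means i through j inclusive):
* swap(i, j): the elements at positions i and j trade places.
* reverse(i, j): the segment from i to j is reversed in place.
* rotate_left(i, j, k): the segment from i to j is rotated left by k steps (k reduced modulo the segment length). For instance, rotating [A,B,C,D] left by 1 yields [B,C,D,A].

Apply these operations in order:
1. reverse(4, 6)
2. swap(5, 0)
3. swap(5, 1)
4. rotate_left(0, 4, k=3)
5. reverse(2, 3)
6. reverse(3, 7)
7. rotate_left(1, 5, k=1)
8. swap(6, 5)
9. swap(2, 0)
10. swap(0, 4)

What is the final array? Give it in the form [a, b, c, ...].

Answer: [E, H, A, D, B, C, F, G]

Derivation:
After 1 (reverse(4, 6)): [H, E, C, A, F, G, D, B]
After 2 (swap(5, 0)): [G, E, C, A, F, H, D, B]
After 3 (swap(5, 1)): [G, H, C, A, F, E, D, B]
After 4 (rotate_left(0, 4, k=3)): [A, F, G, H, C, E, D, B]
After 5 (reverse(2, 3)): [A, F, H, G, C, E, D, B]
After 6 (reverse(3, 7)): [A, F, H, B, D, E, C, G]
After 7 (rotate_left(1, 5, k=1)): [A, H, B, D, E, F, C, G]
After 8 (swap(6, 5)): [A, H, B, D, E, C, F, G]
After 9 (swap(2, 0)): [B, H, A, D, E, C, F, G]
After 10 (swap(0, 4)): [E, H, A, D, B, C, F, G]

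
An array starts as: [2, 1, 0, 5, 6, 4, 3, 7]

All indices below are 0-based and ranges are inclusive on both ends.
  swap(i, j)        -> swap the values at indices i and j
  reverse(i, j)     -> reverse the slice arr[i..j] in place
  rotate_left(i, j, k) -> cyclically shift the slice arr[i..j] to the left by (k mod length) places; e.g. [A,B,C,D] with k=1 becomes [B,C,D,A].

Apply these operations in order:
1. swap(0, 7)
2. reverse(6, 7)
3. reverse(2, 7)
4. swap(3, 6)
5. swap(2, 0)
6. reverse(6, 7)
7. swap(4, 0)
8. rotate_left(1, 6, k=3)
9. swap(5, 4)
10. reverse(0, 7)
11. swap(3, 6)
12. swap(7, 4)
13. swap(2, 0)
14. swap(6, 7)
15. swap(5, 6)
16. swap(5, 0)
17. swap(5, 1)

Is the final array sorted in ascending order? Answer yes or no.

Answer: yes

Derivation:
After 1 (swap(0, 7)): [7, 1, 0, 5, 6, 4, 3, 2]
After 2 (reverse(6, 7)): [7, 1, 0, 5, 6, 4, 2, 3]
After 3 (reverse(2, 7)): [7, 1, 3, 2, 4, 6, 5, 0]
After 4 (swap(3, 6)): [7, 1, 3, 5, 4, 6, 2, 0]
After 5 (swap(2, 0)): [3, 1, 7, 5, 4, 6, 2, 0]
After 6 (reverse(6, 7)): [3, 1, 7, 5, 4, 6, 0, 2]
After 7 (swap(4, 0)): [4, 1, 7, 5, 3, 6, 0, 2]
After 8 (rotate_left(1, 6, k=3)): [4, 3, 6, 0, 1, 7, 5, 2]
After 9 (swap(5, 4)): [4, 3, 6, 0, 7, 1, 5, 2]
After 10 (reverse(0, 7)): [2, 5, 1, 7, 0, 6, 3, 4]
After 11 (swap(3, 6)): [2, 5, 1, 3, 0, 6, 7, 4]
After 12 (swap(7, 4)): [2, 5, 1, 3, 4, 6, 7, 0]
After 13 (swap(2, 0)): [1, 5, 2, 3, 4, 6, 7, 0]
After 14 (swap(6, 7)): [1, 5, 2, 3, 4, 6, 0, 7]
After 15 (swap(5, 6)): [1, 5, 2, 3, 4, 0, 6, 7]
After 16 (swap(5, 0)): [0, 5, 2, 3, 4, 1, 6, 7]
After 17 (swap(5, 1)): [0, 1, 2, 3, 4, 5, 6, 7]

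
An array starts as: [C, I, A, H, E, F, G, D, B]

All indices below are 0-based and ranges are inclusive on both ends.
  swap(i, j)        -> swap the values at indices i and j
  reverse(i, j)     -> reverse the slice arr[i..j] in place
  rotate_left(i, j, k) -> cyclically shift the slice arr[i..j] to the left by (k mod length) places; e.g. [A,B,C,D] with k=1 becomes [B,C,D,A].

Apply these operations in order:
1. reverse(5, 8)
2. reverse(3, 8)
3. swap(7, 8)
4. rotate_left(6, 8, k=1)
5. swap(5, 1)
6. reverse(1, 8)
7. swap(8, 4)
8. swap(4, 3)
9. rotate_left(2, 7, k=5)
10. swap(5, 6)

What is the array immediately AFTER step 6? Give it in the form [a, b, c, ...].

Answer: [C, B, E, H, I, G, F, A, D]

Derivation:
After 1 (reverse(5, 8)): [C, I, A, H, E, B, D, G, F]
After 2 (reverse(3, 8)): [C, I, A, F, G, D, B, E, H]
After 3 (swap(7, 8)): [C, I, A, F, G, D, B, H, E]
After 4 (rotate_left(6, 8, k=1)): [C, I, A, F, G, D, H, E, B]
After 5 (swap(5, 1)): [C, D, A, F, G, I, H, E, B]
After 6 (reverse(1, 8)): [C, B, E, H, I, G, F, A, D]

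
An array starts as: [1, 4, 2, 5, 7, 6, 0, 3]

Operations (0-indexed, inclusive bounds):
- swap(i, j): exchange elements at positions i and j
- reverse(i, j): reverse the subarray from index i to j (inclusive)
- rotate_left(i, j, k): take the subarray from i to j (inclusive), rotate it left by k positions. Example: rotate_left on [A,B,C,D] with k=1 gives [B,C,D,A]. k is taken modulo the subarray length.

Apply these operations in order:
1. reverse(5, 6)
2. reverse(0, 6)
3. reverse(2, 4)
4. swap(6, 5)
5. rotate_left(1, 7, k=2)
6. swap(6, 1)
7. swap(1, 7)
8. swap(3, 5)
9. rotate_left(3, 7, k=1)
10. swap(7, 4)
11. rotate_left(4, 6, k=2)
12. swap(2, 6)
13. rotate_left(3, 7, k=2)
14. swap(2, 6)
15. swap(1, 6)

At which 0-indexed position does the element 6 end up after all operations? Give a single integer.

Answer: 0

Derivation:
After 1 (reverse(5, 6)): [1, 4, 2, 5, 7, 0, 6, 3]
After 2 (reverse(0, 6)): [6, 0, 7, 5, 2, 4, 1, 3]
After 3 (reverse(2, 4)): [6, 0, 2, 5, 7, 4, 1, 3]
After 4 (swap(6, 5)): [6, 0, 2, 5, 7, 1, 4, 3]
After 5 (rotate_left(1, 7, k=2)): [6, 5, 7, 1, 4, 3, 0, 2]
After 6 (swap(6, 1)): [6, 0, 7, 1, 4, 3, 5, 2]
After 7 (swap(1, 7)): [6, 2, 7, 1, 4, 3, 5, 0]
After 8 (swap(3, 5)): [6, 2, 7, 3, 4, 1, 5, 0]
After 9 (rotate_left(3, 7, k=1)): [6, 2, 7, 4, 1, 5, 0, 3]
After 10 (swap(7, 4)): [6, 2, 7, 4, 3, 5, 0, 1]
After 11 (rotate_left(4, 6, k=2)): [6, 2, 7, 4, 0, 3, 5, 1]
After 12 (swap(2, 6)): [6, 2, 5, 4, 0, 3, 7, 1]
After 13 (rotate_left(3, 7, k=2)): [6, 2, 5, 3, 7, 1, 4, 0]
After 14 (swap(2, 6)): [6, 2, 4, 3, 7, 1, 5, 0]
After 15 (swap(1, 6)): [6, 5, 4, 3, 7, 1, 2, 0]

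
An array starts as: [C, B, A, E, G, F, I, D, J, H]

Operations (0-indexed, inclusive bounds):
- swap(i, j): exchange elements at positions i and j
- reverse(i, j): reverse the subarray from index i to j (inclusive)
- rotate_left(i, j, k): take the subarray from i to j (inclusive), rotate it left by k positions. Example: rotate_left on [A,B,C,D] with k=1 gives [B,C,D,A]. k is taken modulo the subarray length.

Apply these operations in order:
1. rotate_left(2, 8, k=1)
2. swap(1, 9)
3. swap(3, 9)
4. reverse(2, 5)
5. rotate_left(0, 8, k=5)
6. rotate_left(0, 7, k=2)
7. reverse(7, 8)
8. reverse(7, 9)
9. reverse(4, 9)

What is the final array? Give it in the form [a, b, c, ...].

Answer: [J, A, C, H, B, D, G, E, F, I]

Derivation:
After 1 (rotate_left(2, 8, k=1)): [C, B, E, G, F, I, D, J, A, H]
After 2 (swap(1, 9)): [C, H, E, G, F, I, D, J, A, B]
After 3 (swap(3, 9)): [C, H, E, B, F, I, D, J, A, G]
After 4 (reverse(2, 5)): [C, H, I, F, B, E, D, J, A, G]
After 5 (rotate_left(0, 8, k=5)): [E, D, J, A, C, H, I, F, B, G]
After 6 (rotate_left(0, 7, k=2)): [J, A, C, H, I, F, E, D, B, G]
After 7 (reverse(7, 8)): [J, A, C, H, I, F, E, B, D, G]
After 8 (reverse(7, 9)): [J, A, C, H, I, F, E, G, D, B]
After 9 (reverse(4, 9)): [J, A, C, H, B, D, G, E, F, I]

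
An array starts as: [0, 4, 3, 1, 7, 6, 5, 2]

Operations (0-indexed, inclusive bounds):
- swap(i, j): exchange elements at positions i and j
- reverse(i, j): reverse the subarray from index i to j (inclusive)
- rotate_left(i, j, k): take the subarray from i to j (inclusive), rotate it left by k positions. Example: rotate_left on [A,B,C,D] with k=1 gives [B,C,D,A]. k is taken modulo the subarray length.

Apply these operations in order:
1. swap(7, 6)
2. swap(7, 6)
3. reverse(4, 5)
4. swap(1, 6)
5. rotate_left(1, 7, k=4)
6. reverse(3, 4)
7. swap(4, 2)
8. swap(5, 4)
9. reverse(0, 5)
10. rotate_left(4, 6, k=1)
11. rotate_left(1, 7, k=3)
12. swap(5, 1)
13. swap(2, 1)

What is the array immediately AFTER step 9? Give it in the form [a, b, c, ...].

Answer: [4, 3, 5, 2, 7, 0, 1, 6]

Derivation:
After 1 (swap(7, 6)): [0, 4, 3, 1, 7, 6, 2, 5]
After 2 (swap(7, 6)): [0, 4, 3, 1, 7, 6, 5, 2]
After 3 (reverse(4, 5)): [0, 4, 3, 1, 6, 7, 5, 2]
After 4 (swap(1, 6)): [0, 5, 3, 1, 6, 7, 4, 2]
After 5 (rotate_left(1, 7, k=4)): [0, 7, 4, 2, 5, 3, 1, 6]
After 6 (reverse(3, 4)): [0, 7, 4, 5, 2, 3, 1, 6]
After 7 (swap(4, 2)): [0, 7, 2, 5, 4, 3, 1, 6]
After 8 (swap(5, 4)): [0, 7, 2, 5, 3, 4, 1, 6]
After 9 (reverse(0, 5)): [4, 3, 5, 2, 7, 0, 1, 6]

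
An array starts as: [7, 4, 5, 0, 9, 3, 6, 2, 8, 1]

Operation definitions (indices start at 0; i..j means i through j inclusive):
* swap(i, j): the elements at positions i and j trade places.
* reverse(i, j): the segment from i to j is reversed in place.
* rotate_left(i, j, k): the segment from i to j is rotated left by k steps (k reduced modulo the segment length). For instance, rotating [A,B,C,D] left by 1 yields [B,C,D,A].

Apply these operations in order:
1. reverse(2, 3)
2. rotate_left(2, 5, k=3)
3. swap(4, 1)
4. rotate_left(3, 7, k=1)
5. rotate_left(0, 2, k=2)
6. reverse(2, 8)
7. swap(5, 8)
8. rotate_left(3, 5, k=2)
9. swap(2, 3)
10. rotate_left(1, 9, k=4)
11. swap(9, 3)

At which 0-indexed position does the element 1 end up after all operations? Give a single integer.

After 1 (reverse(2, 3)): [7, 4, 0, 5, 9, 3, 6, 2, 8, 1]
After 2 (rotate_left(2, 5, k=3)): [7, 4, 3, 0, 5, 9, 6, 2, 8, 1]
After 3 (swap(4, 1)): [7, 5, 3, 0, 4, 9, 6, 2, 8, 1]
After 4 (rotate_left(3, 7, k=1)): [7, 5, 3, 4, 9, 6, 2, 0, 8, 1]
After 5 (rotate_left(0, 2, k=2)): [3, 7, 5, 4, 9, 6, 2, 0, 8, 1]
After 6 (reverse(2, 8)): [3, 7, 8, 0, 2, 6, 9, 4, 5, 1]
After 7 (swap(5, 8)): [3, 7, 8, 0, 2, 5, 9, 4, 6, 1]
After 8 (rotate_left(3, 5, k=2)): [3, 7, 8, 5, 0, 2, 9, 4, 6, 1]
After 9 (swap(2, 3)): [3, 7, 5, 8, 0, 2, 9, 4, 6, 1]
After 10 (rotate_left(1, 9, k=4)): [3, 2, 9, 4, 6, 1, 7, 5, 8, 0]
After 11 (swap(9, 3)): [3, 2, 9, 0, 6, 1, 7, 5, 8, 4]

Answer: 5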